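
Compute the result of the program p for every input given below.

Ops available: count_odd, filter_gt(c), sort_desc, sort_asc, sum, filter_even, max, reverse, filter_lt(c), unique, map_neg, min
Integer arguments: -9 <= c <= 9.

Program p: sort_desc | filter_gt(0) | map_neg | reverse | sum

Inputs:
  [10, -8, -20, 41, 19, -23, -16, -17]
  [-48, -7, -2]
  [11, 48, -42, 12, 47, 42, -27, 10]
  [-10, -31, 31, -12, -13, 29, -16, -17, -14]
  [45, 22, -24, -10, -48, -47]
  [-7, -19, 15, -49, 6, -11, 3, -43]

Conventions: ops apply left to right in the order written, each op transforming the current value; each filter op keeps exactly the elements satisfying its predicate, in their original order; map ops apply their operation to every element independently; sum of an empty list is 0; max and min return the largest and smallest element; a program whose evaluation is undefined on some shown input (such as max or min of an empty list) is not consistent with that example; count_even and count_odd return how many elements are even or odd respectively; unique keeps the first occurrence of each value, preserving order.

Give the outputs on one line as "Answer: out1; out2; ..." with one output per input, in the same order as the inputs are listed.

-70; 0; -170; -60; -67; -24

Execution, op by op:
  [10, -8, -20, 41, 19, -23, -16, -17] -> [41, 19, 10, -8, -16, -17, -20, -23] -> [41, 19, 10] -> [-41, -19, -10] -> [-10, -19, -41] -> -70
  [-48, -7, -2] -> [-2, -7, -48] -> [] -> [] -> [] -> 0
  [11, 48, -42, 12, 47, 42, -27, 10] -> [48, 47, 42, 12, 11, 10, -27, -42] -> [48, 47, 42, 12, 11, 10] -> [-48, -47, -42, -12, -11, -10] -> [-10, -11, -12, -42, -47, -48] -> -170
  [-10, -31, 31, -12, -13, 29, -16, -17, -14] -> [31, 29, -10, -12, -13, -14, -16, -17, -31] -> [31, 29] -> [-31, -29] -> [-29, -31] -> -60
  [45, 22, -24, -10, -48, -47] -> [45, 22, -10, -24, -47, -48] -> [45, 22] -> [-45, -22] -> [-22, -45] -> -67
  [-7, -19, 15, -49, 6, -11, 3, -43] -> [15, 6, 3, -7, -11, -19, -43, -49] -> [15, 6, 3] -> [-15, -6, -3] -> [-3, -6, -15] -> -24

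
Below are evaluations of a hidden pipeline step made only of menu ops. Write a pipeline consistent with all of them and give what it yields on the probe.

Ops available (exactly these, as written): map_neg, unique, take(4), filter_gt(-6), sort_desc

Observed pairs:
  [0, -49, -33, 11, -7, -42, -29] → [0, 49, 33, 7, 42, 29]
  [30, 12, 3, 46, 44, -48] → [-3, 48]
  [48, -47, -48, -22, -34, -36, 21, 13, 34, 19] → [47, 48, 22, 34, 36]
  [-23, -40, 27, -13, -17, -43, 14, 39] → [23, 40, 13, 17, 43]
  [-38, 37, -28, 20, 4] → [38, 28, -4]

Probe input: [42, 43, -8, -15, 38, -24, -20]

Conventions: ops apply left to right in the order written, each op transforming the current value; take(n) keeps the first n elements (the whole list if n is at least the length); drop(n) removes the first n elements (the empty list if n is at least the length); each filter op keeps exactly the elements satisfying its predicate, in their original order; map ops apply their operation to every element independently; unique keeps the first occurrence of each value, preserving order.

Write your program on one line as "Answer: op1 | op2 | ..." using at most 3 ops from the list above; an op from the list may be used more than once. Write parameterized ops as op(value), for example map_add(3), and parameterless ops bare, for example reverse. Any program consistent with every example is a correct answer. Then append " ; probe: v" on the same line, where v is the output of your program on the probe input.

map_neg | filter_gt(-6) ; probe: [8, 15, 24, 20]

Check, running the answer program on each example:
  [0, -49, -33, 11, -7, -42, -29] -> [0, 49, 33, -11, 7, 42, 29] -> [0, 49, 33, 7, 42, 29]
  [30, 12, 3, 46, 44, -48] -> [-30, -12, -3, -46, -44, 48] -> [-3, 48]
  [48, -47, -48, -22, -34, -36, 21, 13, 34, 19] -> [-48, 47, 48, 22, 34, 36, -21, -13, -34, -19] -> [47, 48, 22, 34, 36]
  [-23, -40, 27, -13, -17, -43, 14, 39] -> [23, 40, -27, 13, 17, 43, -14, -39] -> [23, 40, 13, 17, 43]
  [-38, 37, -28, 20, 4] -> [38, -37, 28, -20, -4] -> [38, 28, -4]
  probe: [42, 43, -8, -15, 38, -24, -20] -> [-42, -43, 8, 15, -38, 24, 20] -> [8, 15, 24, 20]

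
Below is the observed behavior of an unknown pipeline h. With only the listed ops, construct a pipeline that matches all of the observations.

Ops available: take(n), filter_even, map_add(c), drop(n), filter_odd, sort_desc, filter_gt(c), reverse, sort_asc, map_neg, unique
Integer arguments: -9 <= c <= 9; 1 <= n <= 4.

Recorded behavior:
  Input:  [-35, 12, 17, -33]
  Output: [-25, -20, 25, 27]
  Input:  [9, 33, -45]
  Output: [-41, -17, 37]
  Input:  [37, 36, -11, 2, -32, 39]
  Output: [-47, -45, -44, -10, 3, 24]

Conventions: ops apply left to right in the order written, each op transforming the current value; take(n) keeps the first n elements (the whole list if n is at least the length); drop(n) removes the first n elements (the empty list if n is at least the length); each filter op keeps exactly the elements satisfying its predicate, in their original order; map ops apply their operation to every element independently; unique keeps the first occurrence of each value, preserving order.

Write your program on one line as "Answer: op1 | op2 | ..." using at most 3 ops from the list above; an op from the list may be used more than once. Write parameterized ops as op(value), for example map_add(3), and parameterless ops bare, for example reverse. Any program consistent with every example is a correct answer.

sort_desc | map_add(8) | map_neg

Check, running the answer program on each example:
  [-35, 12, 17, -33] -> [17, 12, -33, -35] -> [25, 20, -25, -27] -> [-25, -20, 25, 27]
  [9, 33, -45] -> [33, 9, -45] -> [41, 17, -37] -> [-41, -17, 37]
  [37, 36, -11, 2, -32, 39] -> [39, 37, 36, 2, -11, -32] -> [47, 45, 44, 10, -3, -24] -> [-47, -45, -44, -10, 3, 24]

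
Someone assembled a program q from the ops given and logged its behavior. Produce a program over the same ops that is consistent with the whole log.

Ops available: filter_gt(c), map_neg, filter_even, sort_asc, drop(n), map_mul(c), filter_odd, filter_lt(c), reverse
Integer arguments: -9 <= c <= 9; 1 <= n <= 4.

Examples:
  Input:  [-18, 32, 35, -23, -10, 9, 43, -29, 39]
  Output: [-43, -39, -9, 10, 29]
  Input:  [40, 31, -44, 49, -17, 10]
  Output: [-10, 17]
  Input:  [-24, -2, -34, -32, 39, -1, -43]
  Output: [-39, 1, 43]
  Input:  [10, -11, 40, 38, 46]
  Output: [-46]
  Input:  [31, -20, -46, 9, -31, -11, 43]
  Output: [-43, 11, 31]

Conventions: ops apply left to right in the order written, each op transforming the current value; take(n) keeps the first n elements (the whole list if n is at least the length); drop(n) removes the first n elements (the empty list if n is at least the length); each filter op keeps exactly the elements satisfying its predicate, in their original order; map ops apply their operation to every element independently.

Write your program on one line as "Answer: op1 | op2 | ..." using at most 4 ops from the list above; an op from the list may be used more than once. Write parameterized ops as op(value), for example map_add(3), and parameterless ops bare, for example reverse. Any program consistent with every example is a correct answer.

drop(4) | map_mul(-1) | sort_asc

Check, running the answer program on each example:
  [-18, 32, 35, -23, -10, 9, 43, -29, 39] -> [-10, 9, 43, -29, 39] -> [10, -9, -43, 29, -39] -> [-43, -39, -9, 10, 29]
  [40, 31, -44, 49, -17, 10] -> [-17, 10] -> [17, -10] -> [-10, 17]
  [-24, -2, -34, -32, 39, -1, -43] -> [39, -1, -43] -> [-39, 1, 43] -> [-39, 1, 43]
  [10, -11, 40, 38, 46] -> [46] -> [-46] -> [-46]
  [31, -20, -46, 9, -31, -11, 43] -> [-31, -11, 43] -> [31, 11, -43] -> [-43, 11, 31]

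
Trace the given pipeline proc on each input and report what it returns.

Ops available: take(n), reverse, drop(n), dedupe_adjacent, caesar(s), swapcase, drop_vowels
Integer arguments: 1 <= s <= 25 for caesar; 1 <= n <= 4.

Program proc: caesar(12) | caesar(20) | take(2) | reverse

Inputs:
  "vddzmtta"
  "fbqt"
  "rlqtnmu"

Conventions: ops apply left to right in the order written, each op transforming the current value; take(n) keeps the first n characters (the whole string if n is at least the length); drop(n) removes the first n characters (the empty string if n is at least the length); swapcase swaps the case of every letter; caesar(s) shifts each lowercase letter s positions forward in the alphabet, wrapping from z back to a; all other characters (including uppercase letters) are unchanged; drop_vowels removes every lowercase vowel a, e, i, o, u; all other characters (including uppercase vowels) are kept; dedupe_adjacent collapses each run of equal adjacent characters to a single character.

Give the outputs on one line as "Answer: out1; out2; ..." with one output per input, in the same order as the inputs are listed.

Execution, op by op:
  "vddzmtta" -> "hpplyffm" -> "bjjfszzg" -> "bj" -> "jb"
  "fbqt" -> "rncf" -> "lhwz" -> "lh" -> "hl"
  "rlqtnmu" -> "dxcfzyg" -> "xrwztsa" -> "xr" -> "rx"

"jb"; "hl"; "rx"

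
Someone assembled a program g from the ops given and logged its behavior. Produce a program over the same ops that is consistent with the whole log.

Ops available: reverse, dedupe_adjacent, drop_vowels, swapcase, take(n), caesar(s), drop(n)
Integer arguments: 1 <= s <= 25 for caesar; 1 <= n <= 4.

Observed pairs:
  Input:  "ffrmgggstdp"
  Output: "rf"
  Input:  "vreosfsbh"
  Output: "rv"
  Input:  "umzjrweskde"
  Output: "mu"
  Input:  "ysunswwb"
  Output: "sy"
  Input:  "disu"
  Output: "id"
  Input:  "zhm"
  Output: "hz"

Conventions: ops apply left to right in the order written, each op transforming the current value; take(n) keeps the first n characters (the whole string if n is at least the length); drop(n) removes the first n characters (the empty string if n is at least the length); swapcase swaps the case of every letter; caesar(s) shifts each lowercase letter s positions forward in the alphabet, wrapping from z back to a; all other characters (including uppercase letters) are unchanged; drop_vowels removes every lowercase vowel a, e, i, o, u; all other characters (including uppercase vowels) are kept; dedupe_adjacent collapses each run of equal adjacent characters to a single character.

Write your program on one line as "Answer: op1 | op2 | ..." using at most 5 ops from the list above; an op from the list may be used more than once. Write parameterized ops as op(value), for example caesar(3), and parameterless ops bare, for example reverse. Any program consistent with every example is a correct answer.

dedupe_adjacent | take(3) | reverse | drop(1)

Check, running the answer program on each example:
  "ffrmgggstdp" -> "frmgstdp" -> "frm" -> "mrf" -> "rf"
  "vreosfsbh" -> "vreosfsbh" -> "vre" -> "erv" -> "rv"
  "umzjrweskde" -> "umzjrweskde" -> "umz" -> "zmu" -> "mu"
  "ysunswwb" -> "ysunswb" -> "ysu" -> "usy" -> "sy"
  "disu" -> "disu" -> "dis" -> "sid" -> "id"
  "zhm" -> "zhm" -> "zhm" -> "mhz" -> "hz"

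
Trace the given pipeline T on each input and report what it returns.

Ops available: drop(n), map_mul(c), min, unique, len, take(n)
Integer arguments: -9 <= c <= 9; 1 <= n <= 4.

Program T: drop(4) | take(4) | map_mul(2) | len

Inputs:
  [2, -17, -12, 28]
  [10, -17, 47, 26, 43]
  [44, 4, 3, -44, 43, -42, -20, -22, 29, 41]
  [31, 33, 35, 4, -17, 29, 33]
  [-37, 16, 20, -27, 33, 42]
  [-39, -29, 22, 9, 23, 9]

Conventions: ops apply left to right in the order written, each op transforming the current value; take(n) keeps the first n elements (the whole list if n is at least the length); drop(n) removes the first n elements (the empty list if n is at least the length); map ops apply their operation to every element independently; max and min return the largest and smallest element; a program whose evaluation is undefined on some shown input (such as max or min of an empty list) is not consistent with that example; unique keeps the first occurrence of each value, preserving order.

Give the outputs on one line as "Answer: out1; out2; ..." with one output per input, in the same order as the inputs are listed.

Execution, op by op:
  [2, -17, -12, 28] -> [] -> [] -> [] -> 0
  [10, -17, 47, 26, 43] -> [43] -> [43] -> [86] -> 1
  [44, 4, 3, -44, 43, -42, -20, -22, 29, 41] -> [43, -42, -20, -22, 29, 41] -> [43, -42, -20, -22] -> [86, -84, -40, -44] -> 4
  [31, 33, 35, 4, -17, 29, 33] -> [-17, 29, 33] -> [-17, 29, 33] -> [-34, 58, 66] -> 3
  [-37, 16, 20, -27, 33, 42] -> [33, 42] -> [33, 42] -> [66, 84] -> 2
  [-39, -29, 22, 9, 23, 9] -> [23, 9] -> [23, 9] -> [46, 18] -> 2

0; 1; 4; 3; 2; 2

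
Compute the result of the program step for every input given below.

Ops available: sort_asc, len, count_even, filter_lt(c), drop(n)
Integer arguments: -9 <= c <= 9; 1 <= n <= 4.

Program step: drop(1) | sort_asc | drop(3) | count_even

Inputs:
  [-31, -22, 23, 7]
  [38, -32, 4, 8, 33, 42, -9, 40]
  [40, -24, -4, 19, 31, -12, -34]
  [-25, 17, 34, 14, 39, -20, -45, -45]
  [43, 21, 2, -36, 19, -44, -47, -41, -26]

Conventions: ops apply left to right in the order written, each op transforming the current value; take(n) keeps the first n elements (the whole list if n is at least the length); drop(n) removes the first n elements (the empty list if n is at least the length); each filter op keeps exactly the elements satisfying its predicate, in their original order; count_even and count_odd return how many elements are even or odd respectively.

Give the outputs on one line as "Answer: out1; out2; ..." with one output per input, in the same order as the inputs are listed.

Execution, op by op:
  [-31, -22, 23, 7] -> [-22, 23, 7] -> [-22, 7, 23] -> [] -> 0
  [38, -32, 4, 8, 33, 42, -9, 40] -> [-32, 4, 8, 33, 42, -9, 40] -> [-32, -9, 4, 8, 33, 40, 42] -> [8, 33, 40, 42] -> 3
  [40, -24, -4, 19, 31, -12, -34] -> [-24, -4, 19, 31, -12, -34] -> [-34, -24, -12, -4, 19, 31] -> [-4, 19, 31] -> 1
  [-25, 17, 34, 14, 39, -20, -45, -45] -> [17, 34, 14, 39, -20, -45, -45] -> [-45, -45, -20, 14, 17, 34, 39] -> [14, 17, 34, 39] -> 2
  [43, 21, 2, -36, 19, -44, -47, -41, -26] -> [21, 2, -36, 19, -44, -47, -41, -26] -> [-47, -44, -41, -36, -26, 2, 19, 21] -> [-36, -26, 2, 19, 21] -> 3

0; 3; 1; 2; 3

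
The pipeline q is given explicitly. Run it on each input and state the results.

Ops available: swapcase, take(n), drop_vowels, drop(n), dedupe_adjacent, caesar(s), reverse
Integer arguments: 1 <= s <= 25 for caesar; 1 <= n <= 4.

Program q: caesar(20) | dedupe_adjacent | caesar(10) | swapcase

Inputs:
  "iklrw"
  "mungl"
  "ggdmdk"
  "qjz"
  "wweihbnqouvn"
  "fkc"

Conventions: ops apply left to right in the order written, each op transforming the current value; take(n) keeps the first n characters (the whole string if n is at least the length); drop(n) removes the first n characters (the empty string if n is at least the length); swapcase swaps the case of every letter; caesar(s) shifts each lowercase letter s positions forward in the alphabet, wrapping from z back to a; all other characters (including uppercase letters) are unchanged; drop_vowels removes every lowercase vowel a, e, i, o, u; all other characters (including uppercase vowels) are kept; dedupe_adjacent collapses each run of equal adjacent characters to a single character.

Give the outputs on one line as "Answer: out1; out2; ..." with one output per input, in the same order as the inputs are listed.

"MOPVA"; "QYRKP"; "KHQHO"; "UND"; "AIMLFRUSYZR"; "JOG"

Execution, op by op:
  "iklrw" -> "ceflq" -> "ceflq" -> "mopva" -> "MOPVA"
  "mungl" -> "gohaf" -> "gohaf" -> "qyrkp" -> "QYRKP"
  "ggdmdk" -> "aaxgxe" -> "axgxe" -> "khqho" -> "KHQHO"
  "qjz" -> "kdt" -> "kdt" -> "und" -> "UND"
  "wweihbnqouvn" -> "qqycbvhkioph" -> "qycbvhkioph" -> "aimlfrusyzr" -> "AIMLFRUSYZR"
  "fkc" -> "zew" -> "zew" -> "jog" -> "JOG"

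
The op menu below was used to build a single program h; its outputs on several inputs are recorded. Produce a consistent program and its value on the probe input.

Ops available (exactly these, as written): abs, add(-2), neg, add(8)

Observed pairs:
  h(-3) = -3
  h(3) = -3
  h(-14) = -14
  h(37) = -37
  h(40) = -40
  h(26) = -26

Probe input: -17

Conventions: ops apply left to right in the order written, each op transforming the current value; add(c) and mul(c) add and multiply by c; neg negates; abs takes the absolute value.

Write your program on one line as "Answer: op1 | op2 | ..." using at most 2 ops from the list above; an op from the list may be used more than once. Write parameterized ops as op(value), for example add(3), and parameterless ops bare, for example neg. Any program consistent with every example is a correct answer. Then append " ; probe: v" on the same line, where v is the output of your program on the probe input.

abs | neg ; probe: -17

Check, running the answer program on each example:
  -3 -> 3 -> -3
  3 -> 3 -> -3
  -14 -> 14 -> -14
  37 -> 37 -> -37
  40 -> 40 -> -40
  26 -> 26 -> -26
  probe: -17 -> 17 -> -17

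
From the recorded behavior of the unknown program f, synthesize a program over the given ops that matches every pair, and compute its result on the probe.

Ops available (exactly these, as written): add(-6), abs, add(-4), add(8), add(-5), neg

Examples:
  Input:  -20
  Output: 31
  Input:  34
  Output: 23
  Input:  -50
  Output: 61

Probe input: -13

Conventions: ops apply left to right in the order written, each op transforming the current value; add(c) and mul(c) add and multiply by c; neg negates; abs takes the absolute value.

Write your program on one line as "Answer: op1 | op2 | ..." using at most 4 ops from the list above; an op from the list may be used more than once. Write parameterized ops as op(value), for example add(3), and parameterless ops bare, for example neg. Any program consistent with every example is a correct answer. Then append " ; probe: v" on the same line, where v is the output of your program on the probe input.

add(-5) | add(-6) | abs ; probe: 24

Check, running the answer program on each example:
  -20 -> -25 -> -31 -> 31
  34 -> 29 -> 23 -> 23
  -50 -> -55 -> -61 -> 61
  probe: -13 -> -18 -> -24 -> 24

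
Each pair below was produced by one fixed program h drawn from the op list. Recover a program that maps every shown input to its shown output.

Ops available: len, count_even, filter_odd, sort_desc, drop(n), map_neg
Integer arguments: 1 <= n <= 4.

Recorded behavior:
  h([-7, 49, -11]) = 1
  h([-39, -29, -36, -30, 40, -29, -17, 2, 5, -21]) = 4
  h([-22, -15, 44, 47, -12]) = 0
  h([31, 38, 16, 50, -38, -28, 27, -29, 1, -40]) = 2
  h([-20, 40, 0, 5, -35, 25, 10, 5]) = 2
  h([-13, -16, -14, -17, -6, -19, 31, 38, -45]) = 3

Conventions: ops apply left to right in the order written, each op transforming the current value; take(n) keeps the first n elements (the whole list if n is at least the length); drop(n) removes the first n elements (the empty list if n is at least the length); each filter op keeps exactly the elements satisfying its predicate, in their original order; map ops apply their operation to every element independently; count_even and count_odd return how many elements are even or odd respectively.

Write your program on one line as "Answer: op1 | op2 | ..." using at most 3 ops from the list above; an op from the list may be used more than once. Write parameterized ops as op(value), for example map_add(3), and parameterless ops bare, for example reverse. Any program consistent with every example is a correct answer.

filter_odd | drop(2) | len

Check, running the answer program on each example:
  [-7, 49, -11] -> [-7, 49, -11] -> [-11] -> 1
  [-39, -29, -36, -30, 40, -29, -17, 2, 5, -21] -> [-39, -29, -29, -17, 5, -21] -> [-29, -17, 5, -21] -> 4
  [-22, -15, 44, 47, -12] -> [-15, 47] -> [] -> 0
  [31, 38, 16, 50, -38, -28, 27, -29, 1, -40] -> [31, 27, -29, 1] -> [-29, 1] -> 2
  [-20, 40, 0, 5, -35, 25, 10, 5] -> [5, -35, 25, 5] -> [25, 5] -> 2
  [-13, -16, -14, -17, -6, -19, 31, 38, -45] -> [-13, -17, -19, 31, -45] -> [-19, 31, -45] -> 3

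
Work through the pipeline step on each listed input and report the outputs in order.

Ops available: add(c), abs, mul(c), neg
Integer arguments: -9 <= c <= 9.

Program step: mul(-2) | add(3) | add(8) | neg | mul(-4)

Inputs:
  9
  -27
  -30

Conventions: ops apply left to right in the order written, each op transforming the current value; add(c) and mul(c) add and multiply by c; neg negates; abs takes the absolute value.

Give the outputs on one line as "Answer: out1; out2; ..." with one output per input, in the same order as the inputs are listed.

-28; 260; 284

Execution, op by op:
  9 -> -18 -> -15 -> -7 -> 7 -> -28
  -27 -> 54 -> 57 -> 65 -> -65 -> 260
  -30 -> 60 -> 63 -> 71 -> -71 -> 284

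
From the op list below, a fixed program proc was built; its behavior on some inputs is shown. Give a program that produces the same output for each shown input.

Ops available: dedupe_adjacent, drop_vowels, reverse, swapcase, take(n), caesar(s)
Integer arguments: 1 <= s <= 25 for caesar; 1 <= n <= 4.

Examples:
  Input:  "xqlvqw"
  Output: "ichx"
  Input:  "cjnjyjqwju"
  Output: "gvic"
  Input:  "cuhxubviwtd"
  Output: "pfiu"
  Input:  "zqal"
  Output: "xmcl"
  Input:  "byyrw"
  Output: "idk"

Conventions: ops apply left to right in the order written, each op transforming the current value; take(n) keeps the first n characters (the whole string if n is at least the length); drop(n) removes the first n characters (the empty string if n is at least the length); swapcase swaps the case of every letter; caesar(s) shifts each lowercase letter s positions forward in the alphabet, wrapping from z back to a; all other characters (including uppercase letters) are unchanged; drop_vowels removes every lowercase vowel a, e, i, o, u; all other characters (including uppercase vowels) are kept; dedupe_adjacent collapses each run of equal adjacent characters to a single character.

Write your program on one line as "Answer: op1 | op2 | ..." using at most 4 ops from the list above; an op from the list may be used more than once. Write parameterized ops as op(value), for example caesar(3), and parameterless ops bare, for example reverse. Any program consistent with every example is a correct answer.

caesar(12) | reverse | take(4) | dedupe_adjacent

Check, running the answer program on each example:
  "xqlvqw" -> "jcxhci" -> "ichxcj" -> "ichx" -> "ichx"
  "cjnjyjqwju" -> "ovzvkvcivg" -> "gvicvkvzvo" -> "gvic" -> "gvic"
  "cuhxubviwtd" -> "ogtjgnhuifp" -> "pfiuhngjtgo" -> "pfiu" -> "pfiu"
  "zqal" -> "lcmx" -> "xmcl" -> "xmcl" -> "xmcl"
  "byyrw" -> "nkkdi" -> "idkkn" -> "idkk" -> "idk"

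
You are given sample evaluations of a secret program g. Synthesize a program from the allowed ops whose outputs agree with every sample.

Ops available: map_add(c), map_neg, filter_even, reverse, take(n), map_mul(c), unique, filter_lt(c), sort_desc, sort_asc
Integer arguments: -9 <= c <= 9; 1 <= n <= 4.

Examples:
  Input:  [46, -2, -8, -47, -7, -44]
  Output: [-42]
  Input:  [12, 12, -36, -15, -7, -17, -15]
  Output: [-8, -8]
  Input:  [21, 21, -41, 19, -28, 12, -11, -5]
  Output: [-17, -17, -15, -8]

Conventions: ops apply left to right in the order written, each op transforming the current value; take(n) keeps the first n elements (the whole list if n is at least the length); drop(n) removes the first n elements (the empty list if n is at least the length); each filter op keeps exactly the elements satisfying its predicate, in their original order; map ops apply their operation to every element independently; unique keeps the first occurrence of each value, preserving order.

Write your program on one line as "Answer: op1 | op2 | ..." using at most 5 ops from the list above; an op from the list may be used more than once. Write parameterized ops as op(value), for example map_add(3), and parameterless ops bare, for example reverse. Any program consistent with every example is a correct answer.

sort_desc | map_neg | map_add(4) | filter_lt(-7)

Check, running the answer program on each example:
  [46, -2, -8, -47, -7, -44] -> [46, -2, -7, -8, -44, -47] -> [-46, 2, 7, 8, 44, 47] -> [-42, 6, 11, 12, 48, 51] -> [-42]
  [12, 12, -36, -15, -7, -17, -15] -> [12, 12, -7, -15, -15, -17, -36] -> [-12, -12, 7, 15, 15, 17, 36] -> [-8, -8, 11, 19, 19, 21, 40] -> [-8, -8]
  [21, 21, -41, 19, -28, 12, -11, -5] -> [21, 21, 19, 12, -5, -11, -28, -41] -> [-21, -21, -19, -12, 5, 11, 28, 41] -> [-17, -17, -15, -8, 9, 15, 32, 45] -> [-17, -17, -15, -8]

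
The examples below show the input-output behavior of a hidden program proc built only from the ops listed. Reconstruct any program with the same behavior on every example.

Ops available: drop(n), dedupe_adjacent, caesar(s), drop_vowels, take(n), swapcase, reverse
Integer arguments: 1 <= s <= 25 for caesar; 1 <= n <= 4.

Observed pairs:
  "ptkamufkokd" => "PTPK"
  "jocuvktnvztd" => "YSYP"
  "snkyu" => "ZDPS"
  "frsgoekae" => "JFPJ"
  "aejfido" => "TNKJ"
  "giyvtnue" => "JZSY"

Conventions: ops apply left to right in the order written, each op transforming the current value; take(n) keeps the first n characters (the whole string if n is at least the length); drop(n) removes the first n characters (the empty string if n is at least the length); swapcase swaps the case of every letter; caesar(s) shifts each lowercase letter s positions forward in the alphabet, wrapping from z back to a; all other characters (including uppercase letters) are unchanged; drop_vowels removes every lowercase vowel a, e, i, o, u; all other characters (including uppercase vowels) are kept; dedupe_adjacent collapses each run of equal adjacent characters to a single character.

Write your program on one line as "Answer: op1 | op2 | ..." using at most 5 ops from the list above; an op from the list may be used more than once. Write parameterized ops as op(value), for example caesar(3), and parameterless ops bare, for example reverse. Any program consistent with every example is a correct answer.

caesar(5) | drop_vowels | reverse | take(4) | swapcase

Check, running the answer program on each example:
  "ptkamufkokd" -> "uypfrzkptpi" -> "ypfrzkptp" -> "ptpkzrfpy" -> "ptpk" -> "PTPK"
  "jocuvktnvztd" -> "othzapysaeyi" -> "thzpysy" -> "ysypzht" -> "ysyp" -> "YSYP"
  "snkyu" -> "xspdz" -> "xspdz" -> "zdpsx" -> "zdps" -> "ZDPS"
  "frsgoekae" -> "kwxltjpfj" -> "kwxltjpfj" -> "jfpjtlxwk" -> "jfpj" -> "JFPJ"
  "aejfido" -> "fjoknit" -> "fjknt" -> "tnkjf" -> "tnkj" -> "TNKJ"
  "giyvtnue" -> "lndayszj" -> "lndyszj" -> "jzsydnl" -> "jzsy" -> "JZSY"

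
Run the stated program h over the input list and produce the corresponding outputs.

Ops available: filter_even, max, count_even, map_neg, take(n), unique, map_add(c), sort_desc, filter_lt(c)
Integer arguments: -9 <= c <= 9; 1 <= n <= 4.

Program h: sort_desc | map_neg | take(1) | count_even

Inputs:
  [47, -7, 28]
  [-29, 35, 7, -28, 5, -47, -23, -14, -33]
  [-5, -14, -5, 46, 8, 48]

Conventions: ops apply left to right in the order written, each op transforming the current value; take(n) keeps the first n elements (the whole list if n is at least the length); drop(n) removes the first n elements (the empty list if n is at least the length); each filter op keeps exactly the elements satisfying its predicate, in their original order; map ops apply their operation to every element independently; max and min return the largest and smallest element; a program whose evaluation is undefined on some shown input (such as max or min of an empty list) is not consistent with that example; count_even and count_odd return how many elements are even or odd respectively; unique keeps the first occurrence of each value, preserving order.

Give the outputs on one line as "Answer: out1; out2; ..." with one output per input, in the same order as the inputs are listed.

Execution, op by op:
  [47, -7, 28] -> [47, 28, -7] -> [-47, -28, 7] -> [-47] -> 0
  [-29, 35, 7, -28, 5, -47, -23, -14, -33] -> [35, 7, 5, -14, -23, -28, -29, -33, -47] -> [-35, -7, -5, 14, 23, 28, 29, 33, 47] -> [-35] -> 0
  [-5, -14, -5, 46, 8, 48] -> [48, 46, 8, -5, -5, -14] -> [-48, -46, -8, 5, 5, 14] -> [-48] -> 1

0; 0; 1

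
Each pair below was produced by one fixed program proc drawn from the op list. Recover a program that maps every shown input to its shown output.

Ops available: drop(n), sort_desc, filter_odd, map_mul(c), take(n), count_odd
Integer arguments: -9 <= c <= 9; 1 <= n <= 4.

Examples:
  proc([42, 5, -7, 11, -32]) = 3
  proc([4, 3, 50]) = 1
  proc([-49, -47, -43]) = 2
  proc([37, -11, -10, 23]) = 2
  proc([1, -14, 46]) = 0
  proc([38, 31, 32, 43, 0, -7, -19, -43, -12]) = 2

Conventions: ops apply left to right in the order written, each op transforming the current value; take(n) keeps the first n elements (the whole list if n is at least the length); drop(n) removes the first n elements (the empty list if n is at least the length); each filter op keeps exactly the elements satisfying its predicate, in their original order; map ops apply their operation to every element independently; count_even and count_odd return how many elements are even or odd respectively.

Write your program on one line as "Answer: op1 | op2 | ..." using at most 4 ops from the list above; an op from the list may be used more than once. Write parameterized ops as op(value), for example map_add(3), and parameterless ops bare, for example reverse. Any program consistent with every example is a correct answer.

drop(1) | take(4) | sort_desc | count_odd

Check, running the answer program on each example:
  [42, 5, -7, 11, -32] -> [5, -7, 11, -32] -> [5, -7, 11, -32] -> [11, 5, -7, -32] -> 3
  [4, 3, 50] -> [3, 50] -> [3, 50] -> [50, 3] -> 1
  [-49, -47, -43] -> [-47, -43] -> [-47, -43] -> [-43, -47] -> 2
  [37, -11, -10, 23] -> [-11, -10, 23] -> [-11, -10, 23] -> [23, -10, -11] -> 2
  [1, -14, 46] -> [-14, 46] -> [-14, 46] -> [46, -14] -> 0
  [38, 31, 32, 43, 0, -7, -19, -43, -12] -> [31, 32, 43, 0, -7, -19, -43, -12] -> [31, 32, 43, 0] -> [43, 32, 31, 0] -> 2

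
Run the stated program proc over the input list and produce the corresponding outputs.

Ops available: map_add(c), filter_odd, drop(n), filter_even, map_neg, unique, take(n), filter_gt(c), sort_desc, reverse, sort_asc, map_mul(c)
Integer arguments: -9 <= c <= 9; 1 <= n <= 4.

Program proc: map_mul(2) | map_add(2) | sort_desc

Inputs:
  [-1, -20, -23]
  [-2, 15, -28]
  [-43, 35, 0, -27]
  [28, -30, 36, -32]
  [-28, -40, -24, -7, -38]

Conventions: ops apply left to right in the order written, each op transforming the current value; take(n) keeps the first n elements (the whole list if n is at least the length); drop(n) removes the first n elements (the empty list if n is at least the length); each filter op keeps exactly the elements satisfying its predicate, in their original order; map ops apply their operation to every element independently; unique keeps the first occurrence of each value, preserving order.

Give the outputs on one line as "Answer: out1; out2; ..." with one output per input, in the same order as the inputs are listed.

Execution, op by op:
  [-1, -20, -23] -> [-2, -40, -46] -> [0, -38, -44] -> [0, -38, -44]
  [-2, 15, -28] -> [-4, 30, -56] -> [-2, 32, -54] -> [32, -2, -54]
  [-43, 35, 0, -27] -> [-86, 70, 0, -54] -> [-84, 72, 2, -52] -> [72, 2, -52, -84]
  [28, -30, 36, -32] -> [56, -60, 72, -64] -> [58, -58, 74, -62] -> [74, 58, -58, -62]
  [-28, -40, -24, -7, -38] -> [-56, -80, -48, -14, -76] -> [-54, -78, -46, -12, -74] -> [-12, -46, -54, -74, -78]

[0, -38, -44]; [32, -2, -54]; [72, 2, -52, -84]; [74, 58, -58, -62]; [-12, -46, -54, -74, -78]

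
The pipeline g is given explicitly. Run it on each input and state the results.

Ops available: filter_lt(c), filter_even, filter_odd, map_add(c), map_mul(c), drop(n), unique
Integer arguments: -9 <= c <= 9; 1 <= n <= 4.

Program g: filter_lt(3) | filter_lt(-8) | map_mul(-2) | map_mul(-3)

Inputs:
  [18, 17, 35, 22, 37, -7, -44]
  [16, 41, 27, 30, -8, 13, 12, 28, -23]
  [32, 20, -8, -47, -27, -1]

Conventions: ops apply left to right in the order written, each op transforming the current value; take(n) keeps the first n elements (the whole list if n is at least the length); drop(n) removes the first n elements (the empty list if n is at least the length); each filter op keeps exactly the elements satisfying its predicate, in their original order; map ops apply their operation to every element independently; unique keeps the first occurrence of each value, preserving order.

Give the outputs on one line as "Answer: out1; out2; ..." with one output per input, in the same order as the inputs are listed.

[-264]; [-138]; [-282, -162]

Execution, op by op:
  [18, 17, 35, 22, 37, -7, -44] -> [-7, -44] -> [-44] -> [88] -> [-264]
  [16, 41, 27, 30, -8, 13, 12, 28, -23] -> [-8, -23] -> [-23] -> [46] -> [-138]
  [32, 20, -8, -47, -27, -1] -> [-8, -47, -27, -1] -> [-47, -27] -> [94, 54] -> [-282, -162]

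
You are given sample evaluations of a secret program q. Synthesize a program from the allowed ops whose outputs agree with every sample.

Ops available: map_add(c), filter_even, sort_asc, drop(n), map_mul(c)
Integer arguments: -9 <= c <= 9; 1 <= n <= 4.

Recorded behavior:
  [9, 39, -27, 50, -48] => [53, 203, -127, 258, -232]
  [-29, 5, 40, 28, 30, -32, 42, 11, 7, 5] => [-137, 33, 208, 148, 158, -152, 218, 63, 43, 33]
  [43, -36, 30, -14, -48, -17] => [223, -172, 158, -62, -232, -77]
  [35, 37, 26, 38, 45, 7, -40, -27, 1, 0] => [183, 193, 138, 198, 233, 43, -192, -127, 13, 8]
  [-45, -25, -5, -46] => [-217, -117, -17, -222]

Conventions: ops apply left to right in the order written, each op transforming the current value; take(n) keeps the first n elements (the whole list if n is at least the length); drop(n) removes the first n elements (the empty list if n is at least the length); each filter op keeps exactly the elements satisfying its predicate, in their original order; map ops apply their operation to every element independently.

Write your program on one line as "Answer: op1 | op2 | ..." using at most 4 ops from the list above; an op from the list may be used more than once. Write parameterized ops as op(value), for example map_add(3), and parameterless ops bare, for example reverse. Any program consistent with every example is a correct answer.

map_add(1) | map_mul(5) | map_add(3)

Check, running the answer program on each example:
  [9, 39, -27, 50, -48] -> [10, 40, -26, 51, -47] -> [50, 200, -130, 255, -235] -> [53, 203, -127, 258, -232]
  [-29, 5, 40, 28, 30, -32, 42, 11, 7, 5] -> [-28, 6, 41, 29, 31, -31, 43, 12, 8, 6] -> [-140, 30, 205, 145, 155, -155, 215, 60, 40, 30] -> [-137, 33, 208, 148, 158, -152, 218, 63, 43, 33]
  [43, -36, 30, -14, -48, -17] -> [44, -35, 31, -13, -47, -16] -> [220, -175, 155, -65, -235, -80] -> [223, -172, 158, -62, -232, -77]
  [35, 37, 26, 38, 45, 7, -40, -27, 1, 0] -> [36, 38, 27, 39, 46, 8, -39, -26, 2, 1] -> [180, 190, 135, 195, 230, 40, -195, -130, 10, 5] -> [183, 193, 138, 198, 233, 43, -192, -127, 13, 8]
  [-45, -25, -5, -46] -> [-44, -24, -4, -45] -> [-220, -120, -20, -225] -> [-217, -117, -17, -222]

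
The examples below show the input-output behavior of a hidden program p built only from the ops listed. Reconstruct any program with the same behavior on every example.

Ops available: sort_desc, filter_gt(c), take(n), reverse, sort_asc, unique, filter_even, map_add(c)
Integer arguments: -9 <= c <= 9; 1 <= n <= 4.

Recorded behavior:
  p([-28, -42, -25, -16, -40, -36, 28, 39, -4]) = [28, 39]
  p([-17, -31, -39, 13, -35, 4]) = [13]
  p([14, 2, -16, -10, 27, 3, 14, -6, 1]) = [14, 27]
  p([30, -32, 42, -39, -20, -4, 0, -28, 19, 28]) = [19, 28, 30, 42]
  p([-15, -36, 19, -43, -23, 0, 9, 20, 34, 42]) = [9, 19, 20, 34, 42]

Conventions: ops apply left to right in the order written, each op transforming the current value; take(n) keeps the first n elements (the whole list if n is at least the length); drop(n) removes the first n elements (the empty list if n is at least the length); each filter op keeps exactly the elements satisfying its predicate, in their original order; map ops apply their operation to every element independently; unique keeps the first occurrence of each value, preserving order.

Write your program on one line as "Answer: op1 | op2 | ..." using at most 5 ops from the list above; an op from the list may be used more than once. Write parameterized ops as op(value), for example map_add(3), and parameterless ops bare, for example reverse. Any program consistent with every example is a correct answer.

unique | sort_desc | filter_gt(6) | reverse

Check, running the answer program on each example:
  [-28, -42, -25, -16, -40, -36, 28, 39, -4] -> [-28, -42, -25, -16, -40, -36, 28, 39, -4] -> [39, 28, -4, -16, -25, -28, -36, -40, -42] -> [39, 28] -> [28, 39]
  [-17, -31, -39, 13, -35, 4] -> [-17, -31, -39, 13, -35, 4] -> [13, 4, -17, -31, -35, -39] -> [13] -> [13]
  [14, 2, -16, -10, 27, 3, 14, -6, 1] -> [14, 2, -16, -10, 27, 3, -6, 1] -> [27, 14, 3, 2, 1, -6, -10, -16] -> [27, 14] -> [14, 27]
  [30, -32, 42, -39, -20, -4, 0, -28, 19, 28] -> [30, -32, 42, -39, -20, -4, 0, -28, 19, 28] -> [42, 30, 28, 19, 0, -4, -20, -28, -32, -39] -> [42, 30, 28, 19] -> [19, 28, 30, 42]
  [-15, -36, 19, -43, -23, 0, 9, 20, 34, 42] -> [-15, -36, 19, -43, -23, 0, 9, 20, 34, 42] -> [42, 34, 20, 19, 9, 0, -15, -23, -36, -43] -> [42, 34, 20, 19, 9] -> [9, 19, 20, 34, 42]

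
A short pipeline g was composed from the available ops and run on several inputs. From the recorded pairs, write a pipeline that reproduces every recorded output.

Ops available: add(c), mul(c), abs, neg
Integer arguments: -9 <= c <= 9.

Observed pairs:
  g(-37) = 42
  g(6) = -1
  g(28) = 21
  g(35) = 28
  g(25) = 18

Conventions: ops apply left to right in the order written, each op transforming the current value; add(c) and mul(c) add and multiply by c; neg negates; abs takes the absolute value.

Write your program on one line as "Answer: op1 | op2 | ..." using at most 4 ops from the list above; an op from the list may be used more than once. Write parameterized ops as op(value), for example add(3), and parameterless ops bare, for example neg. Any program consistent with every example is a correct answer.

add(-6) | abs | add(-1)

Check, running the answer program on each example:
  -37 -> -43 -> 43 -> 42
  6 -> 0 -> 0 -> -1
  28 -> 22 -> 22 -> 21
  35 -> 29 -> 29 -> 28
  25 -> 19 -> 19 -> 18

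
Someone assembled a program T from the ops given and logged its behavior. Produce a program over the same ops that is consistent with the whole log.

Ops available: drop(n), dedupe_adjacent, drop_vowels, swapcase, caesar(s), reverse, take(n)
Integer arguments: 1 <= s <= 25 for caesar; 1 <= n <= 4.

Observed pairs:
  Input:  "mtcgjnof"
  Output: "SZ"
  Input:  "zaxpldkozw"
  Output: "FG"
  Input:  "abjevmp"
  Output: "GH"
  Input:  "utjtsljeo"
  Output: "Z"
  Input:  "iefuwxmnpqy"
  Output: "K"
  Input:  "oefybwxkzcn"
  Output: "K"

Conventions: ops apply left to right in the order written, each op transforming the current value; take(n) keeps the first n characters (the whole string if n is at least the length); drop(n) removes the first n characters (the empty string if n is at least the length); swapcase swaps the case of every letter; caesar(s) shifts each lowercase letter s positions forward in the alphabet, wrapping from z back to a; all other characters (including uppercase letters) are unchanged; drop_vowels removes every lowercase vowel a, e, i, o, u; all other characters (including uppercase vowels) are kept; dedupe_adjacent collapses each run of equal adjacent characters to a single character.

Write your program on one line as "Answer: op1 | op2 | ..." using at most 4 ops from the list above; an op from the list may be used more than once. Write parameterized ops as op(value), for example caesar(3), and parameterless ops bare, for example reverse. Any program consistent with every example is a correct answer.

caesar(6) | take(2) | drop_vowels | swapcase

Check, running the answer program on each example:
  "mtcgjnof" -> "szimptul" -> "sz" -> "sz" -> "SZ"
  "zaxpldkozw" -> "fgdvrjqufc" -> "fg" -> "fg" -> "FG"
  "abjevmp" -> "ghpkbsv" -> "gh" -> "gh" -> "GH"
  "utjtsljeo" -> "azpzyrpku" -> "az" -> "z" -> "Z"
  "iefuwxmnpqy" -> "oklacdstvwe" -> "ok" -> "k" -> "K"
  "oefybwxkzcn" -> "uklehcdqfit" -> "uk" -> "k" -> "K"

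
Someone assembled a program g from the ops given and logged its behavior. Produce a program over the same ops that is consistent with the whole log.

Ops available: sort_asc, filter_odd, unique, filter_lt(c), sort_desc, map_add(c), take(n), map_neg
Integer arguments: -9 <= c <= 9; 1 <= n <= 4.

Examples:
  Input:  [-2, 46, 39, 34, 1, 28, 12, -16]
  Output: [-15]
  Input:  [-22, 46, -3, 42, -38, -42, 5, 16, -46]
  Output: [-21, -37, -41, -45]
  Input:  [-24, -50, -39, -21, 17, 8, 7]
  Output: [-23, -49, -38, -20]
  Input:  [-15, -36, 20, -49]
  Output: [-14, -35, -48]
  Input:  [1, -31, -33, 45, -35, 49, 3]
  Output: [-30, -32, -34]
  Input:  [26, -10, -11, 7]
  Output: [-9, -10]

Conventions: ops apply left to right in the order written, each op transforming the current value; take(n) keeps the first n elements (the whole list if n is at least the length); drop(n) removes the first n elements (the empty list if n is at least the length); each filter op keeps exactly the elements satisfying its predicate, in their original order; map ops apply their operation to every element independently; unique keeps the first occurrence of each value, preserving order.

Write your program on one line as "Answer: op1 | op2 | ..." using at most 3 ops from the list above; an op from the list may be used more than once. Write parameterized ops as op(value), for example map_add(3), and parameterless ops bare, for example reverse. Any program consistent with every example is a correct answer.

map_add(-8) | map_add(9) | filter_lt(-2)

Check, running the answer program on each example:
  [-2, 46, 39, 34, 1, 28, 12, -16] -> [-10, 38, 31, 26, -7, 20, 4, -24] -> [-1, 47, 40, 35, 2, 29, 13, -15] -> [-15]
  [-22, 46, -3, 42, -38, -42, 5, 16, -46] -> [-30, 38, -11, 34, -46, -50, -3, 8, -54] -> [-21, 47, -2, 43, -37, -41, 6, 17, -45] -> [-21, -37, -41, -45]
  [-24, -50, -39, -21, 17, 8, 7] -> [-32, -58, -47, -29, 9, 0, -1] -> [-23, -49, -38, -20, 18, 9, 8] -> [-23, -49, -38, -20]
  [-15, -36, 20, -49] -> [-23, -44, 12, -57] -> [-14, -35, 21, -48] -> [-14, -35, -48]
  [1, -31, -33, 45, -35, 49, 3] -> [-7, -39, -41, 37, -43, 41, -5] -> [2, -30, -32, 46, -34, 50, 4] -> [-30, -32, -34]
  [26, -10, -11, 7] -> [18, -18, -19, -1] -> [27, -9, -10, 8] -> [-9, -10]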